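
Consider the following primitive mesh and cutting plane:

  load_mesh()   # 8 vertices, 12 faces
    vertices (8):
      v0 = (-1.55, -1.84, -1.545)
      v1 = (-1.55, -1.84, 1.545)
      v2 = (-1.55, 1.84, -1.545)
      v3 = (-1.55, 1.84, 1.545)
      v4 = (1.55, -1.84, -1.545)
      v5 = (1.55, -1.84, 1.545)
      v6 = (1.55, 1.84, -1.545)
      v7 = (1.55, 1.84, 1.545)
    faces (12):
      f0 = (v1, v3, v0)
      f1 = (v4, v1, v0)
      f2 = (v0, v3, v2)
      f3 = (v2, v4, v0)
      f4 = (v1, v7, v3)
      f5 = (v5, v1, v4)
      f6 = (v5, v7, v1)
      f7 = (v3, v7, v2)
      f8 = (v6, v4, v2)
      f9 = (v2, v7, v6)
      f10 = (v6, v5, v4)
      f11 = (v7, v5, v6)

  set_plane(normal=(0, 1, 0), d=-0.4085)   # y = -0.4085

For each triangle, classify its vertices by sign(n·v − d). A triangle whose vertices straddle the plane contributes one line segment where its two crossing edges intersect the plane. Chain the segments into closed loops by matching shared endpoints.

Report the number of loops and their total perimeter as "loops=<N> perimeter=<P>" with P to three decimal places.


loops=1 perimeter=12.380

Straddling triangles (8 of 12):
  (v1,v3,v0) [-+-] → (-1.55, -0.4085, 1.545)–(-1.55, -0.4085, -0.343007)  len=1.8880
  (v0,v3,v2) [-++] → (-1.55, -0.4085, -0.343007)–(-1.55, -0.4085, -1.545)  len=1.2020
  (v2,v4,v0) [+--] → (0.344117, -0.4085, -1.545)–(-1.55, -0.4085, -1.545)  len=1.8941
  (v1,v7,v3) [-++] → (-0.344117, -0.4085, 1.545)–(-1.55, -0.4085, 1.545)  len=1.2059
  (v5,v7,v1) [-+-] → (1.55, -0.4085, 1.545)–(-0.344117, -0.4085, 1.545)  len=1.8941
  (v6,v4,v2) [+-+] → (1.55, -0.4085, -1.545)–(0.344117, -0.4085, -1.545)  len=1.2059
  (v6,v5,v4) [+--] → (1.55, -0.4085, 0.343007)–(1.55, -0.4085, -1.545)  len=1.8880
  (v7,v5,v6) [+-+] → (1.55, -0.4085, 1.545)–(1.55, -0.4085, 0.343007)  len=1.2020

Chained into 1 loop(s):
  loop 1: 8 segments, perimeter = 12.3800
Total perimeter = 12.380


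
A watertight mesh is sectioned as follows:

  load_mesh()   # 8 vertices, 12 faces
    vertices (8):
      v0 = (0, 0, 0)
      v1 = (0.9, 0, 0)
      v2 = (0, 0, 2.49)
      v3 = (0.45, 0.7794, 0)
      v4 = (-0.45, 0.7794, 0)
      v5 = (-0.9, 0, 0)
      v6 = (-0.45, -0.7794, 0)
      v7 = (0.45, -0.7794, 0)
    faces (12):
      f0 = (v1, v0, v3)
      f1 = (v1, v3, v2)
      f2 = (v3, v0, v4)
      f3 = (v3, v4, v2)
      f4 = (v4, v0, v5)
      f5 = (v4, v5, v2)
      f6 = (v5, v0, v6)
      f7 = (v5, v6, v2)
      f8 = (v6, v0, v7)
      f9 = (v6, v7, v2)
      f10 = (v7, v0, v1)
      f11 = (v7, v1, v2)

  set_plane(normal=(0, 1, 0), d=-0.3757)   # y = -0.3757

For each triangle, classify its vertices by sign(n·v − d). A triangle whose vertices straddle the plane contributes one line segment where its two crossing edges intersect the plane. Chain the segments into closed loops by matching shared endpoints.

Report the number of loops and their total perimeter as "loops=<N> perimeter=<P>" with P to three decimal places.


loops=1 perimeter=4.543

Straddling triangles (6 of 12):
  (v5,v0,v6) [++-] → (-0.216917, -0.3757, 0)–(-0.683083, -0.3757, 0)  len=0.4662
  (v5,v6,v2) [+-+] → (-0.683083, -0.3757, 0)–(-0.216917, -0.3757, 1.28973)  len=1.3714
  (v6,v0,v7) [-+-] → (-0.216917, -0.3757, 0)–(0.216917, -0.3757, 0)  len=0.4338
  (v6,v7,v2) [--+] → (0.216917, -0.3757, 1.28973)–(-0.216917, -0.3757, 1.28973)  len=0.4338
  (v7,v0,v1) [-++] → (0.216917, -0.3757, 0)–(0.683083, -0.3757, 0)  len=0.4662
  (v7,v1,v2) [-++] → (0.683083, -0.3757, 0)–(0.216917, -0.3757, 1.28973)  len=1.3714

Chained into 1 loop(s):
  loop 1: 6 segments, perimeter = 4.5428
Total perimeter = 4.543


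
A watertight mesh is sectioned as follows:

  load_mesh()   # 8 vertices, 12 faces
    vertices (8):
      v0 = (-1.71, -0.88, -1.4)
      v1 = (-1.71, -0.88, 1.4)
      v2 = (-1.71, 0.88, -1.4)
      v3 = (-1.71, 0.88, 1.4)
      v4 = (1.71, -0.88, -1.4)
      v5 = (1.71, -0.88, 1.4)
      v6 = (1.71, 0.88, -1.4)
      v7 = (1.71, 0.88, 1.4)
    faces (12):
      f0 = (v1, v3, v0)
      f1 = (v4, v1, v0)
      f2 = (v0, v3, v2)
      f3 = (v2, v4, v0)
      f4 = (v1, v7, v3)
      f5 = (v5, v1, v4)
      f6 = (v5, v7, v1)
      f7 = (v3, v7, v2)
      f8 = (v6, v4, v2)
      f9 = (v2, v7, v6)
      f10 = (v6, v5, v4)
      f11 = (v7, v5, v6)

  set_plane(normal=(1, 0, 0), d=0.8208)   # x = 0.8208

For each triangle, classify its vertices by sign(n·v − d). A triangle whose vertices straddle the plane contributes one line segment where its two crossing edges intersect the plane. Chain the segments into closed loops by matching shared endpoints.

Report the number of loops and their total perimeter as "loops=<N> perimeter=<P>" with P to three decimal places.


loops=1 perimeter=9.120

Straddling triangles (8 of 12):
  (v4,v1,v0) [+--] → (0.8208, -0.88, -0.672)–(0.8208, -0.88, -1.4)  len=0.7280
  (v2,v4,v0) [-+-] → (0.8208, -0.4224, -1.4)–(0.8208, -0.88, -1.4)  len=0.4576
  (v1,v7,v3) [-+-] → (0.8208, 0.4224, 1.4)–(0.8208, 0.88, 1.4)  len=0.4576
  (v5,v1,v4) [+-+] → (0.8208, -0.88, 1.4)–(0.8208, -0.88, -0.672)  len=2.0720
  (v5,v7,v1) [++-] → (0.8208, 0.4224, 1.4)–(0.8208, -0.88, 1.4)  len=1.3024
  (v3,v7,v2) [-+-] → (0.8208, 0.88, 1.4)–(0.8208, 0.88, 0.672)  len=0.7280
  (v6,v4,v2) [++-] → (0.8208, -0.4224, -1.4)–(0.8208, 0.88, -1.4)  len=1.3024
  (v2,v7,v6) [-++] → (0.8208, 0.88, 0.672)–(0.8208, 0.88, -1.4)  len=2.0720

Chained into 1 loop(s):
  loop 1: 8 segments, perimeter = 9.1200
Total perimeter = 9.120


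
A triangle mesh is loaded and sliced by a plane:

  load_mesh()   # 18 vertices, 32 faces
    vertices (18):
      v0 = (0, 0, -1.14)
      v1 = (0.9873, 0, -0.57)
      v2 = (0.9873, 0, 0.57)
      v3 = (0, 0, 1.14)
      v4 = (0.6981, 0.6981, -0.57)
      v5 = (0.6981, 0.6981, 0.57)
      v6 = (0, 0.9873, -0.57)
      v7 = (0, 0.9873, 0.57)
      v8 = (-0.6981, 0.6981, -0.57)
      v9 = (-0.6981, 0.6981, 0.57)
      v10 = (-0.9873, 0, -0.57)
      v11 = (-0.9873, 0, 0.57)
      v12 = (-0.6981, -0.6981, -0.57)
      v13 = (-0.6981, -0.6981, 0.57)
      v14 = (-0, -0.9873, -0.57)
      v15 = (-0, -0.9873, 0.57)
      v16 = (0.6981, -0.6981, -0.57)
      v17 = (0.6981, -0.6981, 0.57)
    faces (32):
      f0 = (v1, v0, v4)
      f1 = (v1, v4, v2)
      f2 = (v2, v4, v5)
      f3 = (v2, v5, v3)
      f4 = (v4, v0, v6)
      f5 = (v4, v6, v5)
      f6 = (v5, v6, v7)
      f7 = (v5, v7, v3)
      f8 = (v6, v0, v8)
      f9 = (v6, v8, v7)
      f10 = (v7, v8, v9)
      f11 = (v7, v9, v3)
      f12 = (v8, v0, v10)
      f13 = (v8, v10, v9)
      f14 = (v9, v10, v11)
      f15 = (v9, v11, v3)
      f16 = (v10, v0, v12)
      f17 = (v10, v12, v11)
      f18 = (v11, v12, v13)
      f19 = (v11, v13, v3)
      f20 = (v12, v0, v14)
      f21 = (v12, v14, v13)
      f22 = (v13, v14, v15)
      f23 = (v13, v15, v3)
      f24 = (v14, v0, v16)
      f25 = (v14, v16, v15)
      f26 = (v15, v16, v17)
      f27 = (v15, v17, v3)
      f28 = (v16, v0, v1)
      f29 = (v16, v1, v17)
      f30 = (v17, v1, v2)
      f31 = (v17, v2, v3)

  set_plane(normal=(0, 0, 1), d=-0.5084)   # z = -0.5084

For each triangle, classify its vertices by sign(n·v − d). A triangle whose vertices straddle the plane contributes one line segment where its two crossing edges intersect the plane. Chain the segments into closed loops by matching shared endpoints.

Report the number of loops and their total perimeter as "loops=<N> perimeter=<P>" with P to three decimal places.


Straddling triangles (16 of 32):
  (v1,v4,v2) [--+] → (0.713727, 0.660378, -0.5084)–(0.9873, 0, -0.5084)  len=0.7148
  (v2,v4,v5) [+-+] → (0.713727, 0.660378, -0.5084)–(0.6981, 0.6981, -0.5084)  len=0.0408
  (v4,v6,v5) [--+] → (0.0377219, 0.971673, -0.5084)–(0.6981, 0.6981, -0.5084)  len=0.7148
  (v5,v6,v7) [+-+] → (0.0377219, 0.971673, -0.5084)–(0, 0.9873, -0.5084)  len=0.0408
  (v6,v8,v7) [--+] → (-0.660378, 0.713727, -0.5084)–(0, 0.9873, -0.5084)  len=0.7148
  (v7,v8,v9) [+-+] → (-0.660378, 0.713727, -0.5084)–(-0.6981, 0.6981, -0.5084)  len=0.0408
  (v8,v10,v9) [--+] → (-0.971673, 0.0377219, -0.5084)–(-0.6981, 0.6981, -0.5084)  len=0.7148
  (v9,v10,v11) [+-+] → (-0.971673, 0.0377219, -0.5084)–(-0.9873, 0, -0.5084)  len=0.0408
  (v10,v12,v11) [--+] → (-0.713727, -0.660378, -0.5084)–(-0.9873, 0, -0.5084)  len=0.7148
  (v11,v12,v13) [+-+] → (-0.713727, -0.660378, -0.5084)–(-0.6981, -0.6981, -0.5084)  len=0.0408
  (v12,v14,v13) [--+] → (-0.0377219, -0.971673, -0.5084)–(-0.6981, -0.6981, -0.5084)  len=0.7148
  (v13,v14,v15) [+-+] → (-0.0377219, -0.971673, -0.5084)–(0, -0.9873, -0.5084)  len=0.0408
  (v14,v16,v15) [--+] → (0.660378, -0.713727, -0.5084)–(0, -0.9873, -0.5084)  len=0.7148
  (v15,v16,v17) [+-+] → (0.660378, -0.713727, -0.5084)–(0.6981, -0.6981, -0.5084)  len=0.0408
  (v16,v1,v17) [--+] → (0.971673, -0.0377219, -0.5084)–(0.6981, -0.6981, -0.5084)  len=0.7148
  (v17,v1,v2) [+-+] → (0.971673, -0.0377219, -0.5084)–(0.9873, 0, -0.5084)  len=0.0408

Chained into 1 loop(s):
  loop 1: 16 segments, perimeter = 6.0451
Total perimeter = 6.045

loops=1 perimeter=6.045


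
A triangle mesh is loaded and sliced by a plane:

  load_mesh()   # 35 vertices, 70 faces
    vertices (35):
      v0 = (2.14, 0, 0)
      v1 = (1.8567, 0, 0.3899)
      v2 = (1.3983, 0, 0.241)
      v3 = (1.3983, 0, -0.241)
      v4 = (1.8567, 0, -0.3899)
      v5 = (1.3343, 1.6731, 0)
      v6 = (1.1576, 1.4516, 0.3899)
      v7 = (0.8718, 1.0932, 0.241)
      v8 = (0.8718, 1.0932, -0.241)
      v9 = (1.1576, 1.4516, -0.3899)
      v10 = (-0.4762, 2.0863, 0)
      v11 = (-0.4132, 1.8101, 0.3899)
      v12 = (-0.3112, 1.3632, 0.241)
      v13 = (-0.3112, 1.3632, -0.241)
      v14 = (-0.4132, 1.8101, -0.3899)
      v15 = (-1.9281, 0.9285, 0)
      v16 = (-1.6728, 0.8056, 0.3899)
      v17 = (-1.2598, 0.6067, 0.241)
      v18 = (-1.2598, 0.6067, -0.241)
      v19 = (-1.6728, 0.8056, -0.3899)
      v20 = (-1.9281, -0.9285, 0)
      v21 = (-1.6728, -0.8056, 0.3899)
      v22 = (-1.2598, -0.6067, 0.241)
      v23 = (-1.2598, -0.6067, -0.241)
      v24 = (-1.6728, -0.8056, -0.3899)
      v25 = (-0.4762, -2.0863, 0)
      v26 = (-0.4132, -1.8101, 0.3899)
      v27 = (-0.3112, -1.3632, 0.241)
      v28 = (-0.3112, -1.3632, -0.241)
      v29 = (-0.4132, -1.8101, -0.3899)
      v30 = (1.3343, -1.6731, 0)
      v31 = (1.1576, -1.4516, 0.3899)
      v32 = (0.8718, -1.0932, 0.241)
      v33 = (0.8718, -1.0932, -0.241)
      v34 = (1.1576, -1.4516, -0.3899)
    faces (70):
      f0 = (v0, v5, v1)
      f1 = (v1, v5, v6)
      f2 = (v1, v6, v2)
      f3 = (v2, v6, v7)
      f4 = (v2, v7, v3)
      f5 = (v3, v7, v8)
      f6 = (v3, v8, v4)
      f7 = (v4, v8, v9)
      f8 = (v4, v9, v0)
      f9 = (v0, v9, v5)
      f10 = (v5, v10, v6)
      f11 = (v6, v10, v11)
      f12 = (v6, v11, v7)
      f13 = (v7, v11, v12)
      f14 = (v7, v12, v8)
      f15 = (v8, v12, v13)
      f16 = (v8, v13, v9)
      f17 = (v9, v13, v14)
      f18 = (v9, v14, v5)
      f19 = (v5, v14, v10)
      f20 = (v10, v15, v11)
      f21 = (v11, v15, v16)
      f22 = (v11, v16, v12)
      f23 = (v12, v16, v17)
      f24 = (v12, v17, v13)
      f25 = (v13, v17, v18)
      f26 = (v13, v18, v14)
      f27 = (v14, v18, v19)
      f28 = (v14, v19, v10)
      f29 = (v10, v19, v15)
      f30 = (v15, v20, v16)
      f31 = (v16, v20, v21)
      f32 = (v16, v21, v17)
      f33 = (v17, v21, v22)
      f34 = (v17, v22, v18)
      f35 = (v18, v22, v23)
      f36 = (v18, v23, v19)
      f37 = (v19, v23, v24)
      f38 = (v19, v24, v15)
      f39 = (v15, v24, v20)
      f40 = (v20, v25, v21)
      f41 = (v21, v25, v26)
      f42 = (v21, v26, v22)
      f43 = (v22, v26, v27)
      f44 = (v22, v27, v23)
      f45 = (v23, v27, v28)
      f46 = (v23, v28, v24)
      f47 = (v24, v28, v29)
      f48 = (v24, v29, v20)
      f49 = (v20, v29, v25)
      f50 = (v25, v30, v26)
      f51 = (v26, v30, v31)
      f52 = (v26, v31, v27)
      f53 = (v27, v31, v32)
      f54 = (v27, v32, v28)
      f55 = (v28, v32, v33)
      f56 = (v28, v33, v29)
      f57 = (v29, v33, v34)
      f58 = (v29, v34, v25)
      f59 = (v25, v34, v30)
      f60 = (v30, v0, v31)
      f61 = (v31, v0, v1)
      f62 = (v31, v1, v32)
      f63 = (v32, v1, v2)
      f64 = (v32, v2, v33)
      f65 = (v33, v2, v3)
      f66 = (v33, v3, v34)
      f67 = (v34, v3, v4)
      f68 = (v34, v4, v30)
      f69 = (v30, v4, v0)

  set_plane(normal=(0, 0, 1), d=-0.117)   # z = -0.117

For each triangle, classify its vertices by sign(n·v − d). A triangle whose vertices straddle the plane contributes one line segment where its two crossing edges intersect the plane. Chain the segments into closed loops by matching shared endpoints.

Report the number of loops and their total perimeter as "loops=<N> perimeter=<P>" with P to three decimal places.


loops=2 perimeter=20.976

Straddling triangles (28 of 70):
  (v2,v7,v3) [++-] → (1.26285, 0.281238, -0.117)–(1.3983, 0, -0.117)  len=0.3122
  (v3,v7,v8) [-+-] → (1.26285, 0.281238, -0.117)–(0.8718, 1.0932, -0.117)  len=0.9012
  (v4,v9,v0) [--+] → (1.8452, 0.435592, -0.117)–(2.05499, 0, -0.117)  len=0.4835
  (v0,v9,v5) [+-+] → (1.8452, 0.435592, -0.117)–(1.28128, 1.60663, -0.117)  len=1.2998
  (v7,v12,v8) [++-] → (0.56746, 1.16266, -0.117)–(0.8718, 1.0932, -0.117)  len=0.3122
  (v8,v12,v13) [-+-] → (0.56746, 1.16266, -0.117)–(-0.3112, 1.3632, -0.117)  len=0.9013
  (v9,v14,v5) [--+] → (0.809916, 1.71421, -0.117)–(1.28128, 1.60663, -0.117)  len=0.4835
  (v5,v14,v10) [+-+] → (0.809916, 1.71421, -0.117)–(-0.457295, 2.00342, -0.117)  len=1.2998
  (v12,v17,v13) [++-] → (-0.555238, 1.16858, -0.117)–(-0.3112, 1.3632, -0.117)  len=0.3121
  (v13,v17,v18) [-+-] → (-0.555238, 1.16858, -0.117)–(-1.2598, 0.6067, -0.117)  len=0.9012
  (v14,v19,v10) [--+] → (-0.835272, 1.70199, -0.117)–(-0.457295, 2.00342, -0.117)  len=0.4835
  (v10,v19,v15) [+-+] → (-0.835272, 1.70199, -0.117)–(-1.85149, 0.891621, -0.117)  len=1.2998
  (v17,v22,v18) [++-] → (-1.2598, 0.294539, -0.117)–(-1.2598, 0.6067, -0.117)  len=0.3122
  (v18,v22,v23) [-+-] → (-1.2598, 0.294539, -0.117)–(-1.2598, -0.6067, -0.117)  len=0.9012
  (v19,v24,v15) [--+] → (-1.85149, 0.408137, -0.117)–(-1.85149, 0.891621, -0.117)  len=0.4835
  (v15,v24,v20) [+-+] → (-1.85149, 0.408137, -0.117)–(-1.85149, -0.891621, -0.117)  len=1.2998
  (v22,v27,v23) [++-] → (-1.01576, -0.801318, -0.117)–(-1.2598, -0.6067, -0.117)  len=0.3121
  (v23,v27,v28) [-+-] → (-1.01576, -0.801318, -0.117)–(-0.3112, -1.3632, -0.117)  len=0.9012
  (v24,v29,v20) [--+] → (-1.47351, -1.19305, -0.117)–(-1.85149, -0.891621, -0.117)  len=0.4835
  (v20,v29,v25) [+-+] → (-1.47351, -1.19305, -0.117)–(-0.457295, -2.00342, -0.117)  len=1.2998
  (v27,v32,v28) [++-] → (-0.00685975, -1.29374, -0.117)–(-0.3112, -1.3632, -0.117)  len=0.3122
  (v28,v32,v33) [-+-] → (-0.00685975, -1.29374, -0.117)–(0.8718, -1.0932, -0.117)  len=0.9013
  (v29,v34,v25) [--+] → (0.0140657, -1.89584, -0.117)–(-0.457295, -2.00342, -0.117)  len=0.4835
  (v25,v34,v30) [+-+] → (0.0140657, -1.89584, -0.117)–(1.28128, -1.60663, -0.117)  len=1.2998
  (v32,v2,v33) [++-] → (1.00725, -0.811962, -0.117)–(0.8718, -1.0932, -0.117)  len=0.3122
  (v33,v2,v3) [-+-] → (1.00725, -0.811962, -0.117)–(1.3983, 0, -0.117)  len=0.9012
  (v34,v4,v30) [--+] → (1.49106, -1.17104, -0.117)–(1.28128, -1.60663, -0.117)  len=0.4835
  (v30,v4,v0) [+-+] → (1.49106, -1.17104, -0.117)–(2.05499, 0, -0.117)  len=1.2998

Chained into 2 loop(s):
  loop 1: 14 segments, perimeter = 8.4936
  loop 2: 14 segments, perimeter = 12.4827
Total perimeter = 20.976


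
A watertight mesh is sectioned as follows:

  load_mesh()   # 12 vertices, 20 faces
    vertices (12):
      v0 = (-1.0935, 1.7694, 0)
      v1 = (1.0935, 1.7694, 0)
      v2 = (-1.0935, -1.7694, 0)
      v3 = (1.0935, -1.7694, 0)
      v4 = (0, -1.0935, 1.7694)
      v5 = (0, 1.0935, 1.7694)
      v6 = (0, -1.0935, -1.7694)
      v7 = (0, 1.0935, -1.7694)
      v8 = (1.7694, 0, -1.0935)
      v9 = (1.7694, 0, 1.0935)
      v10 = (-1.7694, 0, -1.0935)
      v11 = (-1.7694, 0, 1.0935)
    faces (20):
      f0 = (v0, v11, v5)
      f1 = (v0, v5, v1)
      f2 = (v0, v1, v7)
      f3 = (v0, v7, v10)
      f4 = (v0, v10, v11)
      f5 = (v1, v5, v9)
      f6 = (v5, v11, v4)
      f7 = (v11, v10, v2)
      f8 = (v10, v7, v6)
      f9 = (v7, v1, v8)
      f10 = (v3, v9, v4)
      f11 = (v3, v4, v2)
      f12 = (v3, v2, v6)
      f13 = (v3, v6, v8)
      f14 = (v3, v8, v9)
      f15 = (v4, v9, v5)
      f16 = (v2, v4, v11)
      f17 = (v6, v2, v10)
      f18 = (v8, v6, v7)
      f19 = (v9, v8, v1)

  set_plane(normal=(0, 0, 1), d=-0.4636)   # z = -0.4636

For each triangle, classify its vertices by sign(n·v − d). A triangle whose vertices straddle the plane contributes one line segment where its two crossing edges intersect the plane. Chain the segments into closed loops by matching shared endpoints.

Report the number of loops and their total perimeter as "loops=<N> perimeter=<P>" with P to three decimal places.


Straddling triangles (10 of 20):
  (v0,v1,v7) [++-] → (0.806992, 1.59231, -0.4636)–(-0.806992, 1.59231, -0.4636)  len=1.6140
  (v0,v7,v10) [+--] → (-0.806992, 1.59231, -0.4636)–(-1.38005, 1.01925, -0.4636)  len=0.8104
  (v0,v10,v11) [+-+] → (-1.38005, 1.01925, -0.4636)–(-1.7694, 0, -0.4636)  len=1.0911
  (v11,v10,v2) [+-+] → (-1.7694, 0, -0.4636)–(-1.38005, -1.01925, -0.4636)  len=1.0911
  (v7,v1,v8) [-+-] → (0.806992, 1.59231, -0.4636)–(1.38005, 1.01925, -0.4636)  len=0.8104
  (v3,v2,v6) [++-] → (-0.806992, -1.59231, -0.4636)–(0.806992, -1.59231, -0.4636)  len=1.6140
  (v3,v6,v8) [+--] → (0.806992, -1.59231, -0.4636)–(1.38005, -1.01925, -0.4636)  len=0.8104
  (v3,v8,v9) [+-+] → (1.38005, -1.01925, -0.4636)–(1.7694, 0, -0.4636)  len=1.0911
  (v6,v2,v10) [-+-] → (-0.806992, -1.59231, -0.4636)–(-1.38005, -1.01925, -0.4636)  len=0.8104
  (v9,v8,v1) [+-+] → (1.7694, 0, -0.4636)–(1.38005, 1.01925, -0.4636)  len=1.0911

Chained into 1 loop(s):
  loop 1: 10 segments, perimeter = 10.8340
Total perimeter = 10.834

loops=1 perimeter=10.834


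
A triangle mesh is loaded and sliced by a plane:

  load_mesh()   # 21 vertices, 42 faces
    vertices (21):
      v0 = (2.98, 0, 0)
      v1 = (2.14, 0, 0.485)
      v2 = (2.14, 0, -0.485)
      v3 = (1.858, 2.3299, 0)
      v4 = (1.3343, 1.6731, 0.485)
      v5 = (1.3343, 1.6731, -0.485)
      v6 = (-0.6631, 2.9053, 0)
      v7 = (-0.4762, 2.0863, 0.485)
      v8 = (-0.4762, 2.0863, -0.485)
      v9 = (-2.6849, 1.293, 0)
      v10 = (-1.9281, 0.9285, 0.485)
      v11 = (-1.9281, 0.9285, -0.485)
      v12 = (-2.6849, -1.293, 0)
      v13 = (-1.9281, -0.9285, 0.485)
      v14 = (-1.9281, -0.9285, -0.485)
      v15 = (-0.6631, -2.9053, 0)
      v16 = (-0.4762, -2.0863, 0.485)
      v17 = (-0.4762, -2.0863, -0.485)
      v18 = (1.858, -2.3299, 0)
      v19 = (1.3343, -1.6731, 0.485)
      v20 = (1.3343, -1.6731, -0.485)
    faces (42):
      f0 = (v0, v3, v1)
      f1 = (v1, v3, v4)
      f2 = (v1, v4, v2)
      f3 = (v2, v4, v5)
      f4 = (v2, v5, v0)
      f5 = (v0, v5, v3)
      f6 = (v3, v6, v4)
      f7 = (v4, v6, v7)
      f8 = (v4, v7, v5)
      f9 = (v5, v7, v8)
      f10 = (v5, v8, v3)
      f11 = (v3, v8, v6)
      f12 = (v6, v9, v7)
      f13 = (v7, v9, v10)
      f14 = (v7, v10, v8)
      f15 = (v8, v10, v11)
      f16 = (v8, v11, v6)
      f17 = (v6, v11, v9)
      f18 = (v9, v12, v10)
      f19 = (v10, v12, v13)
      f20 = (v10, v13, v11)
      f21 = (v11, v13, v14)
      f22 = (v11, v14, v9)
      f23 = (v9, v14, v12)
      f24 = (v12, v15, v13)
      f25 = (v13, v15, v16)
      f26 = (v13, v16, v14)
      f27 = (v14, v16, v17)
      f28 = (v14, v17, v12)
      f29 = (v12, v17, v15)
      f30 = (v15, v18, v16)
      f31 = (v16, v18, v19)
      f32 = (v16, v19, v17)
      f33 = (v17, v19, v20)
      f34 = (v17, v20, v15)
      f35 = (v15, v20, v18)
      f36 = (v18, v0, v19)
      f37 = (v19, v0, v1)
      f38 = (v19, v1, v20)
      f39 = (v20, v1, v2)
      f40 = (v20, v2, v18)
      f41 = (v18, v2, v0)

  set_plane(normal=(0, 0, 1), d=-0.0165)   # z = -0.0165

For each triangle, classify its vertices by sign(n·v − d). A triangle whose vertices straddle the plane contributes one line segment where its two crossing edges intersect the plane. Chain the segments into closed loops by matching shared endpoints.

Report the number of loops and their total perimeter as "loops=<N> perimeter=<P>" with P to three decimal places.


Straddling triangles (28 of 42):
  (v1,v4,v2) [++-] → (1.75086, 0.80809, -0.0165)–(2.14, 0, -0.0165)  len=0.8969
  (v2,v4,v5) [-+-] → (1.75086, 0.80809, -0.0165)–(1.3343, 1.6731, -0.0165)  len=0.9601
  (v2,v5,v0) [--+] → (2.92401, 0.0569199, -0.0165)–(2.95142, 0, -0.0165)  len=0.0632
  (v0,v5,v3) [+-+] → (2.92401, 0.0569199, -0.0165)–(1.84018, 2.30756, -0.0165)  len=2.4980
  (v4,v7,v5) [++-] → (0.459847, 1.87267, -0.0165)–(1.3343, 1.6731, -0.0165)  len=0.8969
  (v5,v7,v8) [-+-] → (0.459847, 1.87267, -0.0165)–(-0.4762, 2.0863, -0.0165)  len=0.9601
  (v5,v8,v3) [--+] → (1.77859, 2.32161, -0.0165)–(1.84018, 2.30756, -0.0165)  len=0.0632
  (v3,v8,v6) [+-+] → (1.77859, 2.32161, -0.0165)–(-0.656742, 2.87744, -0.0165)  len=2.4980
  (v7,v10,v8) [++-] → (-1.17745, 1.52709, -0.0165)–(-0.4762, 2.0863, -0.0165)  len=0.8969
  (v8,v10,v11) [-+-] → (-1.17745, 1.52709, -0.0165)–(-1.9281, 0.9285, -0.0165)  len=0.9601
  (v8,v11,v6) [--+] → (-0.706136, 2.83805, -0.0165)–(-0.656742, 2.87744, -0.0165)  len=0.0632
  (v6,v11,v9) [+-+] → (-0.706136, 2.83805, -0.0165)–(-2.65915, 1.2806, -0.0165)  len=2.4980
  (v10,v13,v11) [++-] → (-1.9281, 0.0315881, -0.0165)–(-1.9281, 0.9285, -0.0165)  len=0.8969
  (v11,v13,v14) [-+-] → (-1.9281, 0.0315881, -0.0165)–(-1.9281, -0.9285, -0.0165)  len=0.9601
  (v11,v14,v9) [--+] → (-2.65915, 1.21742, -0.0165)–(-2.65915, 1.2806, -0.0165)  len=0.0632
  (v9,v14,v12) [+-+] → (-2.65915, 1.21742, -0.0165)–(-2.65915, -1.2806, -0.0165)  len=2.4980
  (v13,v16,v14) [++-] → (-1.22685, -1.48771, -0.0165)–(-1.9281, -0.9285, -0.0165)  len=0.8969
  (v14,v16,v17) [-+-] → (-1.22685, -1.48771, -0.0165)–(-0.4762, -2.0863, -0.0165)  len=0.9601
  (v14,v17,v12) [--+] → (-2.60976, -1.31999, -0.0165)–(-2.65915, -1.2806, -0.0165)  len=0.0632
  (v12,v17,v15) [+-+] → (-2.60976, -1.31999, -0.0165)–(-0.656742, -2.87744, -0.0165)  len=2.4980
  (v16,v19,v17) [++-] → (0.398253, -1.88673, -0.0165)–(-0.4762, -2.0863, -0.0165)  len=0.8969
  (v17,v19,v20) [-+-] → (0.398253, -1.88673, -0.0165)–(1.3343, -1.6731, -0.0165)  len=0.9601
  (v17,v20,v15) [--+] → (-0.595147, -2.86338, -0.0165)–(-0.656742, -2.87744, -0.0165)  len=0.0632
  (v15,v20,v18) [+-+] → (-0.595147, -2.86338, -0.0165)–(1.84018, -2.30756, -0.0165)  len=2.4980
  (v19,v1,v20) [++-] → (1.72344, -0.86501, -0.0165)–(1.3343, -1.6731, -0.0165)  len=0.8969
  (v20,v1,v2) [-+-] → (1.72344, -0.86501, -0.0165)–(2.14, 0, -0.0165)  len=0.9601
  (v20,v2,v18) [--+] → (1.86759, -2.25064, -0.0165)–(1.84018, -2.30756, -0.0165)  len=0.0632
  (v18,v2,v0) [+-+] → (1.86759, -2.25064, -0.0165)–(2.95142, 0, -0.0165)  len=2.4980

Chained into 2 loop(s):
  loop 1: 14 segments, perimeter = 12.9991
  loop 2: 14 segments, perimeter = 17.9282
Total perimeter = 30.927

loops=2 perimeter=30.927


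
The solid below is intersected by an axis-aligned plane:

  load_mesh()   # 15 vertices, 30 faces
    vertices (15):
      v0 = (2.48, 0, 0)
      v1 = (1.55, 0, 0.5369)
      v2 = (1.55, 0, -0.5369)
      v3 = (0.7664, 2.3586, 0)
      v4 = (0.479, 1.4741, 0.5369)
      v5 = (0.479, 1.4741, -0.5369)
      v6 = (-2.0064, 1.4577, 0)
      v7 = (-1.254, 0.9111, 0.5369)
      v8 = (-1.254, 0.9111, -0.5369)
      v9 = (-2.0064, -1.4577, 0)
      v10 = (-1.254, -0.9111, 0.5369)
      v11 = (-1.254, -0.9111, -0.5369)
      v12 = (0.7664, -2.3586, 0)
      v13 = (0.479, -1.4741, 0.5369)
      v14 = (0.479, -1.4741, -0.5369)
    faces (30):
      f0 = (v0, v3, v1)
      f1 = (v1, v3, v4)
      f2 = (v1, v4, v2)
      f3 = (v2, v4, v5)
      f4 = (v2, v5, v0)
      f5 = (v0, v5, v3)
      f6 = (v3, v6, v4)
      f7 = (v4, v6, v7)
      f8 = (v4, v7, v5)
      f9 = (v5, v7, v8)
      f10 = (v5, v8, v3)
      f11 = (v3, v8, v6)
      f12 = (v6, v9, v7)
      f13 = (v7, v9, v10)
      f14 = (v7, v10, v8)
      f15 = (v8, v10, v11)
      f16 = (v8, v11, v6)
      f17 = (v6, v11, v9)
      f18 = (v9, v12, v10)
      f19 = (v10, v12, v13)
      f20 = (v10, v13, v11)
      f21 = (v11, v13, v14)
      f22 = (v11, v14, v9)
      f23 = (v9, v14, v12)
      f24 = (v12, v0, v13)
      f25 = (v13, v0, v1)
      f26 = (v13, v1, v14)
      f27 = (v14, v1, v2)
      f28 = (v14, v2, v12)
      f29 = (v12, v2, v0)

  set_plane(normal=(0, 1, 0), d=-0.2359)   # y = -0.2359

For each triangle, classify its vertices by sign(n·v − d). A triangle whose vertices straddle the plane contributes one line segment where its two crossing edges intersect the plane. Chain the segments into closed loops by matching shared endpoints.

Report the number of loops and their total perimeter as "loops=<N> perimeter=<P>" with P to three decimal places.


Straddling triangles (12 of 30):
  (v6,v9,v7) [+-+] → (-2.0064, -0.2359, 0)–(-1.61832, -0.2359, 0.276927)  len=0.4768
  (v7,v9,v10) [+--] → (-1.61832, -0.2359, 0.276927)–(-1.254, -0.2359, 0.5369)  len=0.4476
  (v7,v10,v8) [+-+] → (-1.254, -0.2359, 0.5369)–(-1.254, -0.2359, 0.139013)  len=0.3979
  (v8,v10,v11) [+--] → (-1.254, -0.2359, 0.139013)–(-1.254, -0.2359, -0.5369)  len=0.6759
  (v8,v11,v6) [+-+] → (-1.254, -0.2359, -0.5369)–(-1.46846, -0.2359, -0.383863)  len=0.2635
  (v6,v11,v9) [+--] → (-1.46846, -0.2359, -0.383863)–(-2.0064, -0.2359, 0)  len=0.6609
  (v12,v0,v13) [-+-] → (2.30861, -0.2359, 0)–(2.15978, -0.2359, 0.08592)  len=0.1719
  (v13,v0,v1) [-++] → (2.15978, -0.2359, 0.08592)–(1.37861, -0.2359, 0.5369)  len=0.9020
  (v13,v1,v14) [-+-] → (1.37861, -0.2359, 0.5369)–(1.37861, -0.2359, 0.36506)  len=0.1718
  (v14,v1,v2) [-++] → (1.37861, -0.2359, 0.36506)–(1.37861, -0.2359, -0.5369)  len=0.9020
  (v14,v2,v12) [-+-] → (1.37861, -0.2359, -0.5369)–(1.47163, -0.2359, -0.483201)  len=0.1074
  (v12,v2,v0) [-++] → (1.47163, -0.2359, -0.483201)–(2.30861, -0.2359, 0)  len=0.9665

Chained into 2 loop(s):
  loop 1: 6 segments, perimeter = 2.9224
  loop 2: 6 segments, perimeter = 3.2215
Total perimeter = 6.144

loops=2 perimeter=6.144


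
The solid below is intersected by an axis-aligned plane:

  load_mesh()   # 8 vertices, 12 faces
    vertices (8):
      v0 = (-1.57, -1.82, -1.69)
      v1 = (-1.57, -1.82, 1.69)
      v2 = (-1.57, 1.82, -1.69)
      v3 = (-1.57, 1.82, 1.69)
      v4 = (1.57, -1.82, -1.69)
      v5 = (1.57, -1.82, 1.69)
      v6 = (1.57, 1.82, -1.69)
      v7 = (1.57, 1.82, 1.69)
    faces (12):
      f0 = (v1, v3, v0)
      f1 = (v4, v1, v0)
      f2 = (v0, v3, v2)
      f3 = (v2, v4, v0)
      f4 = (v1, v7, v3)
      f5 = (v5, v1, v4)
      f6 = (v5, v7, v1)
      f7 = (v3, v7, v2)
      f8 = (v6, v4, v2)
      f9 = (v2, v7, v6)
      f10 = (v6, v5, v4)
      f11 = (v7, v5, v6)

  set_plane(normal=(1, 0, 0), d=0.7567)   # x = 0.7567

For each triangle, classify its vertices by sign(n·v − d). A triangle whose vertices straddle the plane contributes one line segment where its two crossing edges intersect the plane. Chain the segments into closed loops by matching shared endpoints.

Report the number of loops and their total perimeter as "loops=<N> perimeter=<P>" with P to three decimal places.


loops=1 perimeter=14.040

Straddling triangles (8 of 12):
  (v4,v1,v0) [+--] → (0.7567, -1.82, -0.814537)–(0.7567, -1.82, -1.69)  len=0.8755
  (v2,v4,v0) [-+-] → (0.7567, -0.877194, -1.69)–(0.7567, -1.82, -1.69)  len=0.9428
  (v1,v7,v3) [-+-] → (0.7567, 0.877194, 1.69)–(0.7567, 1.82, 1.69)  len=0.9428
  (v5,v1,v4) [+-+] → (0.7567, -1.82, 1.69)–(0.7567, -1.82, -0.814537)  len=2.5045
  (v5,v7,v1) [++-] → (0.7567, 0.877194, 1.69)–(0.7567, -1.82, 1.69)  len=2.6972
  (v3,v7,v2) [-+-] → (0.7567, 1.82, 1.69)–(0.7567, 1.82, 0.814537)  len=0.8755
  (v6,v4,v2) [++-] → (0.7567, -0.877194, -1.69)–(0.7567, 1.82, -1.69)  len=2.6972
  (v2,v7,v6) [-++] → (0.7567, 1.82, 0.814537)–(0.7567, 1.82, -1.69)  len=2.5045

Chained into 1 loop(s):
  loop 1: 8 segments, perimeter = 14.0400
Total perimeter = 14.040


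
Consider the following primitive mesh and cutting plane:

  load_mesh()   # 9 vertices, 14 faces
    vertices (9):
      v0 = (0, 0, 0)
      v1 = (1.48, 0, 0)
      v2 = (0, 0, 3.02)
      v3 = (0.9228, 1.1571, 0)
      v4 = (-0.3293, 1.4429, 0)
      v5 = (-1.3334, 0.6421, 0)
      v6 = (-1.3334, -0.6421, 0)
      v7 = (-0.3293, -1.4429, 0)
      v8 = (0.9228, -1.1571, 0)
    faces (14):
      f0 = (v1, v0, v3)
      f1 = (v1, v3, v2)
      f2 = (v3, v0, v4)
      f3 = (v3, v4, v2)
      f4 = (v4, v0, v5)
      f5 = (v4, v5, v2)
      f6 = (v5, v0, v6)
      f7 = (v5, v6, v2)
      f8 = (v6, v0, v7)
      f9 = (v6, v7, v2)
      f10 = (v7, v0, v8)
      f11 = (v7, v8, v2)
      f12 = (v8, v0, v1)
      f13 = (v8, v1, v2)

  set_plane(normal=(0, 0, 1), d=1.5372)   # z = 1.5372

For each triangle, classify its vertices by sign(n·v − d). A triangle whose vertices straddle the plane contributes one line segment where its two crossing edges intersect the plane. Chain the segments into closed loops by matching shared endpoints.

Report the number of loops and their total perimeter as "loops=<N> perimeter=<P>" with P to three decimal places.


Straddling triangles (7 of 14):
  (v1,v3,v2) [--+] → (0.453089, 0.568128, 1.5372)–(0.72667, 0, 1.5372)  len=0.6306
  (v3,v4,v2) [--+] → (-0.161684, 0.708454, 1.5372)–(0.453089, 0.568128, 1.5372)  len=0.6306
  (v4,v5,v2) [--+] → (-0.654691, 0.315267, 1.5372)–(-0.161684, 0.708454, 1.5372)  len=0.6306
  (v5,v6,v2) [--+] → (-0.654691, -0.315267, 1.5372)–(-0.654691, 0.315267, 1.5372)  len=0.6305
  (v6,v7,v2) [--+] → (-0.161684, -0.708454, 1.5372)–(-0.654691, -0.315267, 1.5372)  len=0.6306
  (v7,v8,v2) [--+] → (0.453089, -0.568128, 1.5372)–(-0.161684, -0.708454, 1.5372)  len=0.6306
  (v8,v1,v2) [--+] → (0.72667, 0, 1.5372)–(0.453089, -0.568128, 1.5372)  len=0.6306

Chained into 1 loop(s):
  loop 1: 7 segments, perimeter = 4.4140
Total perimeter = 4.414

loops=1 perimeter=4.414


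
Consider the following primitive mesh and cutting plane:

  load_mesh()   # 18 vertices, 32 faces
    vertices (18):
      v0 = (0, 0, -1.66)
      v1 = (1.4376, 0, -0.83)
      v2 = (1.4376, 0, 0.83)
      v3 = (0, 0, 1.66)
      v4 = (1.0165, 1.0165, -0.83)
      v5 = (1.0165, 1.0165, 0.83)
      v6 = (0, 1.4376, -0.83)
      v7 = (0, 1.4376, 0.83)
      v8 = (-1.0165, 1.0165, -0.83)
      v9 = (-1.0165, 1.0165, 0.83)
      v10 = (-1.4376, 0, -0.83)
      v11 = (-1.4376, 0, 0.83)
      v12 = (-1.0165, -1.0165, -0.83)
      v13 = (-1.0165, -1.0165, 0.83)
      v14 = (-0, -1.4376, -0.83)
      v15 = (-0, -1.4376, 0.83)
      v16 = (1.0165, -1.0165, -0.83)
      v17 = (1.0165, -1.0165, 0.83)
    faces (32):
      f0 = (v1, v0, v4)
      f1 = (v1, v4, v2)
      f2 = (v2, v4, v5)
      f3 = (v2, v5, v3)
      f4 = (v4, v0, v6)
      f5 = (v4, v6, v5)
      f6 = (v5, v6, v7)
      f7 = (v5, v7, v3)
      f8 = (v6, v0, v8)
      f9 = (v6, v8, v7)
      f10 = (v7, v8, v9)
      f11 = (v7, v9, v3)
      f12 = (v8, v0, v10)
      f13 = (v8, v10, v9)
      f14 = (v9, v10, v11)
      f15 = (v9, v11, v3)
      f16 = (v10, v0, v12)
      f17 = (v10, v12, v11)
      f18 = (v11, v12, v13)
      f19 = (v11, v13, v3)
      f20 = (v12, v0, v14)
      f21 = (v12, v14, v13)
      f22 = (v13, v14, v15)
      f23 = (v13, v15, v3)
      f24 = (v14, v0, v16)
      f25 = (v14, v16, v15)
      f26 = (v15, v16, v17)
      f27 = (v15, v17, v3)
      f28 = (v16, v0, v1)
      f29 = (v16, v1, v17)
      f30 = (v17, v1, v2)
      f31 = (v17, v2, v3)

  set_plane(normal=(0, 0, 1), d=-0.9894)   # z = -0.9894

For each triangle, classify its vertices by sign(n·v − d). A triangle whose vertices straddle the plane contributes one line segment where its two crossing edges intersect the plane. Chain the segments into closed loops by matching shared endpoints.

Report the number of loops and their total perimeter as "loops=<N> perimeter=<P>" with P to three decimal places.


Straddling triangles (8 of 32):
  (v1,v0,v4) [+-+] → (1.16151, 0, -0.9894)–(0.821283, 0.821283, -0.9894)  len=0.8890
  (v4,v0,v6) [+-+] → (0.821283, 0.821283, -0.9894)–(0, 1.16151, -0.9894)  len=0.8890
  (v6,v0,v8) [+-+] → (0, 1.16151, -0.9894)–(-0.821283, 0.821283, -0.9894)  len=0.8890
  (v8,v0,v10) [+-+] → (-0.821283, 0.821283, -0.9894)–(-1.16151, 0, -0.9894)  len=0.8890
  (v10,v0,v12) [+-+] → (-1.16151, 0, -0.9894)–(-0.821283, -0.821283, -0.9894)  len=0.8890
  (v12,v0,v14) [+-+] → (-0.821283, -0.821283, -0.9894)–(0, -1.16151, -0.9894)  len=0.8890
  (v14,v0,v16) [+-+] → (0, -1.16151, -0.9894)–(0.821283, -0.821283, -0.9894)  len=0.8890
  (v16,v0,v1) [+-+] → (0.821283, -0.821283, -0.9894)–(1.16151, 0, -0.9894)  len=0.8890

Chained into 1 loop(s):
  loop 1: 8 segments, perimeter = 7.1117
Total perimeter = 7.112

loops=1 perimeter=7.112


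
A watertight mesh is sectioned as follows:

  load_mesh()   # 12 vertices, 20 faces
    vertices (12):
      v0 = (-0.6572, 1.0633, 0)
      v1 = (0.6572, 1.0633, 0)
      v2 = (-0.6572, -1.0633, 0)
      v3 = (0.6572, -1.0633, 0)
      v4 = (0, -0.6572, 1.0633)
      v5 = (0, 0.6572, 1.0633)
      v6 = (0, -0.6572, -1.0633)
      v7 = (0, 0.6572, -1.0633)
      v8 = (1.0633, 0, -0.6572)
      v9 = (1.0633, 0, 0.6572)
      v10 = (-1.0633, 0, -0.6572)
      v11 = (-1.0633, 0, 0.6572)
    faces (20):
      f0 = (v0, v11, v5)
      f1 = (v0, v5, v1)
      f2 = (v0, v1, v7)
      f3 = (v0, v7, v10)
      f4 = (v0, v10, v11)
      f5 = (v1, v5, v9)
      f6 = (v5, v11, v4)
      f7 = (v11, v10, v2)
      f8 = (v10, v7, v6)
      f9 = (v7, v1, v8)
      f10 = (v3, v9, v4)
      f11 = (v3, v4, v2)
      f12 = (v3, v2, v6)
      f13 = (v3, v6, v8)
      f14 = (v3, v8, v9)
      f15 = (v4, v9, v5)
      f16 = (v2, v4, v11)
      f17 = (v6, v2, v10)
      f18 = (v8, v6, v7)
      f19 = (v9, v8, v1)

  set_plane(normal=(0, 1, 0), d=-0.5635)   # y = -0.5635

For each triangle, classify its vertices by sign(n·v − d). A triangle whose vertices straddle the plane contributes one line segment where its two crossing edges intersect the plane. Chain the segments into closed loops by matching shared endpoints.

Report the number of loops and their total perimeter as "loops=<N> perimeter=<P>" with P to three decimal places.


Straddling triangles (10 of 20):
  (v5,v11,v4) [++-] → (-0.1516, -0.5635, 1.0054)–(0, -0.5635, 1.0633)  len=0.1623
  (v11,v10,v2) [++-] → (-0.848086, -0.5635, -0.308914)–(-0.848086, -0.5635, 0.308914)  len=0.6178
  (v10,v7,v6) [++-] → (0, -0.5635, -1.0633)–(-0.1516, -0.5635, -1.0054)  len=0.1623
  (v3,v9,v4) [-+-] → (0.848086, -0.5635, 0.308914)–(0.1516, -0.5635, 1.0054)  len=0.9850
  (v3,v6,v8) [--+] → (0.1516, -0.5635, -1.0054)–(0.848086, -0.5635, -0.308914)  len=0.9850
  (v3,v8,v9) [-++] → (0.848086, -0.5635, -0.308914)–(0.848086, -0.5635, 0.308914)  len=0.6178
  (v4,v9,v5) [-++] → (0.1516, -0.5635, 1.0054)–(0, -0.5635, 1.0633)  len=0.1623
  (v2,v4,v11) [--+] → (-0.1516, -0.5635, 1.0054)–(-0.848086, -0.5635, 0.308914)  len=0.9850
  (v6,v2,v10) [--+] → (-0.848086, -0.5635, -0.308914)–(-0.1516, -0.5635, -1.0054)  len=0.9850
  (v8,v6,v7) [+-+] → (0.1516, -0.5635, -1.0054)–(0, -0.5635, -1.0633)  len=0.1623

Chained into 1 loop(s):
  loop 1: 10 segments, perimeter = 5.8247
Total perimeter = 5.825

loops=1 perimeter=5.825


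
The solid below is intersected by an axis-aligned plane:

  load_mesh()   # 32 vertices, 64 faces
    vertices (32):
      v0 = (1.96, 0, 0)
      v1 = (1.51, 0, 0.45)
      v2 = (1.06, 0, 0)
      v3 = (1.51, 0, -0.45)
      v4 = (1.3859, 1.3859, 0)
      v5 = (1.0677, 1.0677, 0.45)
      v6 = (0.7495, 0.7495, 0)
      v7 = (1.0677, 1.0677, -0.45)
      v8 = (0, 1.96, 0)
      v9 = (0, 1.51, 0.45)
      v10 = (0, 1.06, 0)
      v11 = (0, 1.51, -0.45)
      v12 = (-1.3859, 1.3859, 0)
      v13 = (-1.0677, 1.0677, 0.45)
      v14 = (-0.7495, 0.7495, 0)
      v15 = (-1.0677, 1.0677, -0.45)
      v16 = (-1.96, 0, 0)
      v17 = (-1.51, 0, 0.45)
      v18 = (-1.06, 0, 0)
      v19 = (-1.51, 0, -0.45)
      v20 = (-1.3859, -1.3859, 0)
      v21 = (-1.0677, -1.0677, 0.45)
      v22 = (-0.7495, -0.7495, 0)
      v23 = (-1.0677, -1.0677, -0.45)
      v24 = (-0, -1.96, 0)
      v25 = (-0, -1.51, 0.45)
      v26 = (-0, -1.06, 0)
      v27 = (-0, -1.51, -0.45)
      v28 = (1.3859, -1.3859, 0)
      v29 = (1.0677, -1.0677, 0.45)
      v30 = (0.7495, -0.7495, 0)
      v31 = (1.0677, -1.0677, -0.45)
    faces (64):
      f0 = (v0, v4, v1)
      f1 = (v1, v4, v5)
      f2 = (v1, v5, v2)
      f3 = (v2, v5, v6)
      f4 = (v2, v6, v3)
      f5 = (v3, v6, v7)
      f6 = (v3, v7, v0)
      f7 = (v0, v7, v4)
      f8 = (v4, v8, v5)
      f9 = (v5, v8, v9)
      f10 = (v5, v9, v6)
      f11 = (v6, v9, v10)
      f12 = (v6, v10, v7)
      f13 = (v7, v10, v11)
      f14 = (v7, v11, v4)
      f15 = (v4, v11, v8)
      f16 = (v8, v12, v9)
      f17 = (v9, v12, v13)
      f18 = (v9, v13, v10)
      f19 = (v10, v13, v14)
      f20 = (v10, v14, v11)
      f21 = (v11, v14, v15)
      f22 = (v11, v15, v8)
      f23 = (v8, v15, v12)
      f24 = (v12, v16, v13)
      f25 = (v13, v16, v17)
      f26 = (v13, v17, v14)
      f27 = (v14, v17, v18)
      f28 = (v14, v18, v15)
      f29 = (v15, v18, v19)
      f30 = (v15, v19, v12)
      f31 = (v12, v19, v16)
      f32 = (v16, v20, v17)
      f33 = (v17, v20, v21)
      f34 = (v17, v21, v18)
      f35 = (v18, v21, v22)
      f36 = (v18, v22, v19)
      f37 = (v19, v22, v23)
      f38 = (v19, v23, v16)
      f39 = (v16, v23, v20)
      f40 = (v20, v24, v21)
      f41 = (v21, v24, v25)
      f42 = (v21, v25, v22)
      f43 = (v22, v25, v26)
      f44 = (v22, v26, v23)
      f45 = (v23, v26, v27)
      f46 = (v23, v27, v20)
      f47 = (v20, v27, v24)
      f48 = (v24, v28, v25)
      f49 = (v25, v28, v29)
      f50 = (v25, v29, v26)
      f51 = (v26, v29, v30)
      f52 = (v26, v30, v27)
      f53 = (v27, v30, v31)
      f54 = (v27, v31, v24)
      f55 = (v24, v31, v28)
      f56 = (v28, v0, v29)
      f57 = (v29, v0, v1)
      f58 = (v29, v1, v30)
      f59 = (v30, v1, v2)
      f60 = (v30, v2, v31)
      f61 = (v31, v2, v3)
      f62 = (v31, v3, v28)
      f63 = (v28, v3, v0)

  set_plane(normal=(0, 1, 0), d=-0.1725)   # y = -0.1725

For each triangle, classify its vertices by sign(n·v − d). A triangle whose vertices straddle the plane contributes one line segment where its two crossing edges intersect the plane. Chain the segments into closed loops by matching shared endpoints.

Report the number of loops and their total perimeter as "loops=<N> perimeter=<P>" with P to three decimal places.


loops=2 perimeter=5.091

Straddling triangles (16 of 64):
  (v16,v20,v17) [+-+] → (-1.88854, -0.1725, 0)–(-1.49455, -0.1725, 0.393989)  len=0.5572
  (v17,v20,v21) [+--] → (-1.49455, -0.1725, 0.393989)–(-1.43854, -0.1725, 0.45)  len=0.0792
  (v17,v21,v18) [+-+] → (-1.43854, -0.1725, 0.45)–(-1.06124, -0.1725, 0.072703)  len=0.5336
  (v18,v21,v22) [+--] → (-1.06124, -0.1725, 0.072703)–(-0.988537, -0.1725, 0)  len=0.1028
  (v18,v22,v19) [+-+] → (-0.988537, -0.1725, 0)–(-1.33497, -0.1725, -0.346431)  len=0.4899
  (v19,v22,v23) [+--] → (-1.33497, -0.1725, -0.346431)–(-1.43854, -0.1725, -0.45)  len=0.1465
  (v19,v23,v16) [+-+] → (-1.43854, -0.1725, -0.45)–(-1.81584, -0.1725, -0.072703)  len=0.5336
  (v16,v23,v20) [+--] → (-1.81584, -0.1725, -0.072703)–(-1.88854, -0.1725, 0)  len=0.1028
  (v28,v0,v29) [-+-] → (1.88854, -0.1725, 0)–(1.81584, -0.1725, 0.072703)  len=0.1028
  (v29,v0,v1) [-++] → (1.81584, -0.1725, 0.072703)–(1.43854, -0.1725, 0.45)  len=0.5336
  (v29,v1,v30) [-+-] → (1.43854, -0.1725, 0.45)–(1.33497, -0.1725, 0.346431)  len=0.1465
  (v30,v1,v2) [-++] → (1.33497, -0.1725, 0.346431)–(0.988537, -0.1725, 0)  len=0.4899
  (v30,v2,v31) [-+-] → (0.988537, -0.1725, 0)–(1.06124, -0.1725, -0.072703)  len=0.1028
  (v31,v2,v3) [-++] → (1.06124, -0.1725, -0.072703)–(1.43854, -0.1725, -0.45)  len=0.5336
  (v31,v3,v28) [-+-] → (1.43854, -0.1725, -0.45)–(1.49455, -0.1725, -0.393989)  len=0.0792
  (v28,v3,v0) [-++] → (1.49455, -0.1725, -0.393989)–(1.88854, -0.1725, 0)  len=0.5572

Chained into 2 loop(s):
  loop 1: 8 segments, perimeter = 2.5456
  loop 2: 8 segments, perimeter = 2.5456
Total perimeter = 5.091
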